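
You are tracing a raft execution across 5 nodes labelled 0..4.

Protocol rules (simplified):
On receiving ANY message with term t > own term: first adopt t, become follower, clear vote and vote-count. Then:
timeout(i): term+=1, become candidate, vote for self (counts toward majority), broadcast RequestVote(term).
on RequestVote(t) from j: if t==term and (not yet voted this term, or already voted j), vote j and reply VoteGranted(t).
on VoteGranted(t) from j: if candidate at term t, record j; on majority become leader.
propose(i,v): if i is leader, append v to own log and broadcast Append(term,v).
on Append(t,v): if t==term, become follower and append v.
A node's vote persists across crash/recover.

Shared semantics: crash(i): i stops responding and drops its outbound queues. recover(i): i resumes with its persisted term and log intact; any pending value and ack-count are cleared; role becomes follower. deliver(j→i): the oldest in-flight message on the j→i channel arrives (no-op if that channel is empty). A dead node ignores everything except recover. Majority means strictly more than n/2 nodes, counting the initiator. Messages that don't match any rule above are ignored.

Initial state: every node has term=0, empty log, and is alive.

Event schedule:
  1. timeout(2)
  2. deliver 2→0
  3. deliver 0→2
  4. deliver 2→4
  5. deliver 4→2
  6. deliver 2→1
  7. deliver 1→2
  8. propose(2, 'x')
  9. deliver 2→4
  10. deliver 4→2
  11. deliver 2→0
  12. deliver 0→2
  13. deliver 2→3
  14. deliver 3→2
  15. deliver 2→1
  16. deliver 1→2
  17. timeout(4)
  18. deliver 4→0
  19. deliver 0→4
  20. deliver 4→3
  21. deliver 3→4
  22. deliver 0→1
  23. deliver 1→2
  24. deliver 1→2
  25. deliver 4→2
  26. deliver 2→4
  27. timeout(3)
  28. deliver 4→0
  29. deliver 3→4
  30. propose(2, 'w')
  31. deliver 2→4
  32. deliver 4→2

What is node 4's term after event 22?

2

1. timeout(2):  <2:cand t1 ->
2. deliver 2→0:  <0:foll t1 ->
3. deliver 0→2:  nop
4. deliver 2→4:  <4:foll t1 ->
5. deliver 4→2:  <2:lead t1 ->
6. deliver 2→1:  <1:foll t1 ->
7. deliver 1→2:  nop
8. propose(2,'x'):  <2:lead t1 x>
9. deliver 2→4:  <4:foll t1 x>
10. deliver 4→2:  nop
11. deliver 2→0:  <0:foll t1 x>
12. deliver 0→2:  nop
13. deliver 2→3:  <3:foll t1 ->
14. deliver 3→2:  nop
15. deliver 2→1:  <1:foll t1 x>
16. deliver 1→2:  nop
17. timeout(4):  <4:cand t2 x>
18. deliver 4→0:  <0:foll t2 x>
19. deliver 0→4:  nop
20. deliver 4→3:  <3:foll t2 ->
21. deliver 3→4:  <4:lead t2 x>
22. deliver 0→1:  nop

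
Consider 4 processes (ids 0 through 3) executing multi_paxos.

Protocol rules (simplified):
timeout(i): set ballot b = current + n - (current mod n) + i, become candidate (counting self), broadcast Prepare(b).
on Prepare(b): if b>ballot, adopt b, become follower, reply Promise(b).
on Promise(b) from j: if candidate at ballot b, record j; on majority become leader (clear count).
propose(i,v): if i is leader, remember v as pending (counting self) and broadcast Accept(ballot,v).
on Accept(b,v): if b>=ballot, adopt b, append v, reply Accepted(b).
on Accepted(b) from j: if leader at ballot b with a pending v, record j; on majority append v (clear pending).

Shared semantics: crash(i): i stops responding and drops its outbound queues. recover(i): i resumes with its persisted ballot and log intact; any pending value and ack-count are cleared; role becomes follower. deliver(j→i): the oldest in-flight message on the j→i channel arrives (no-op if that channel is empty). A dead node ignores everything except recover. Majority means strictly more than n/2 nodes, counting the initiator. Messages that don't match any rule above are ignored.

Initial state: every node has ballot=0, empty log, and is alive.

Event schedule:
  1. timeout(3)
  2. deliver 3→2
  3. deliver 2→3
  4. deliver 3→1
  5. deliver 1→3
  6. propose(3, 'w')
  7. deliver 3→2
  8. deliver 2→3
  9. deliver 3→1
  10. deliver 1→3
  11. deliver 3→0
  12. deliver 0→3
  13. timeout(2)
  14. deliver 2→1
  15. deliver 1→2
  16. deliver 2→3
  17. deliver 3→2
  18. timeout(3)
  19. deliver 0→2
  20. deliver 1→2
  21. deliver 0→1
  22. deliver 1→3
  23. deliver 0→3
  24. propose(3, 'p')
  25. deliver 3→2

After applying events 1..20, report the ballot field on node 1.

10

after 1 — timeout(3): n3:cand/b7/[-]
after 2 — deliver 3→2: n2:foll/b7/[-]
after 3 — deliver 2→3: ·
after 4 — deliver 3→1: n1:foll/b7/[-]
after 5 — deliver 1→3: n3:lead/b7/[-]
after 6 — propose(3,'w'): ·
after 7 — deliver 3→2: n2:foll/b7/[w]
after 8 — deliver 2→3: ·
after 9 — deliver 3→1: n1:foll/b7/[w]
after 10 — deliver 1→3: n3:lead/b7/[w]
after 11 — deliver 3→0: n0:foll/b7/[-]
after 12 — deliver 0→3: ·
after 13 — timeout(2): n2:cand/b10/[w]
after 14 — deliver 2→1: n1:foll/b10/[w]
after 15 — deliver 1→2: ·
after 16 — deliver 2→3: n3:foll/b10/[w]
after 17 — deliver 3→2: n2:lead/b10/[w]
after 18 — timeout(3): n3:cand/b15/[w]
after 19 — deliver 0→2: ·
after 20 — deliver 1→2: ·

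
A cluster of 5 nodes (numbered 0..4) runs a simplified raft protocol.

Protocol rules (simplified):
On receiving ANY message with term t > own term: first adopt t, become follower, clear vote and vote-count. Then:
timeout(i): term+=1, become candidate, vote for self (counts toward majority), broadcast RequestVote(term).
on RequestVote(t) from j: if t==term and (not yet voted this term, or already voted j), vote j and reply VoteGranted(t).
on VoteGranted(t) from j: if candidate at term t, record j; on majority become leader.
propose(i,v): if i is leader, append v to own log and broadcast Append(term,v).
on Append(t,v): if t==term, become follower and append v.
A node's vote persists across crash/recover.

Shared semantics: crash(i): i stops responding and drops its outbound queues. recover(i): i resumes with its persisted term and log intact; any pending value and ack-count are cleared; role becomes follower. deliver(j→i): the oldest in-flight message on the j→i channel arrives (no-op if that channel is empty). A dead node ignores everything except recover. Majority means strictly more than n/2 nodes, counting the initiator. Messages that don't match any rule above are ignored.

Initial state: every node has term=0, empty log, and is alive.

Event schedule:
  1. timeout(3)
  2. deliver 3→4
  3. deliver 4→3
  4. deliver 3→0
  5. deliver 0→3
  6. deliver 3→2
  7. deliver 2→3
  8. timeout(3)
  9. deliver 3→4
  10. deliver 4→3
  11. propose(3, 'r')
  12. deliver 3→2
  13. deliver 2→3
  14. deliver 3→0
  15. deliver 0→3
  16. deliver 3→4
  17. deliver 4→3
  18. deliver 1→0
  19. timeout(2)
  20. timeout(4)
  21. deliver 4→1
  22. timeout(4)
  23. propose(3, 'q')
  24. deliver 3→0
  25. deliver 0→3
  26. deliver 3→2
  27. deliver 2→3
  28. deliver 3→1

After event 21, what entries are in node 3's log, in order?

empty

after 1 — timeout(3): n3:cand/t1/[-]
after 2 — deliver 3→4: n4:foll/t1/[-]
after 3 — deliver 4→3: ·
after 4 — deliver 3→0: n0:foll/t1/[-]
after 5 — deliver 0→3: n3:lead/t1/[-]
after 6 — deliver 3→2: n2:foll/t1/[-]
after 7 — deliver 2→3: ·
after 8 — timeout(3): n3:cand/t2/[-]
after 9 — deliver 3→4: n4:foll/t2/[-]
after 10 — deliver 4→3: ·
after 11 — propose(3,'r'): ·
after 12 — deliver 3→2: n2:foll/t2/[-]
after 13 — deliver 2→3: n3:lead/t2/[-]
after 14 — deliver 3→0: n0:foll/t2/[-]
after 15 — deliver 0→3: ·
after 16 — deliver 3→4: ·
after 17 — deliver 4→3: ·
after 18 — deliver 1→0: ·
after 19 — timeout(2): n2:cand/t3/[-]
after 20 — timeout(4): n4:cand/t3/[-]
after 21 — deliver 4→1: n1:foll/t3/[-]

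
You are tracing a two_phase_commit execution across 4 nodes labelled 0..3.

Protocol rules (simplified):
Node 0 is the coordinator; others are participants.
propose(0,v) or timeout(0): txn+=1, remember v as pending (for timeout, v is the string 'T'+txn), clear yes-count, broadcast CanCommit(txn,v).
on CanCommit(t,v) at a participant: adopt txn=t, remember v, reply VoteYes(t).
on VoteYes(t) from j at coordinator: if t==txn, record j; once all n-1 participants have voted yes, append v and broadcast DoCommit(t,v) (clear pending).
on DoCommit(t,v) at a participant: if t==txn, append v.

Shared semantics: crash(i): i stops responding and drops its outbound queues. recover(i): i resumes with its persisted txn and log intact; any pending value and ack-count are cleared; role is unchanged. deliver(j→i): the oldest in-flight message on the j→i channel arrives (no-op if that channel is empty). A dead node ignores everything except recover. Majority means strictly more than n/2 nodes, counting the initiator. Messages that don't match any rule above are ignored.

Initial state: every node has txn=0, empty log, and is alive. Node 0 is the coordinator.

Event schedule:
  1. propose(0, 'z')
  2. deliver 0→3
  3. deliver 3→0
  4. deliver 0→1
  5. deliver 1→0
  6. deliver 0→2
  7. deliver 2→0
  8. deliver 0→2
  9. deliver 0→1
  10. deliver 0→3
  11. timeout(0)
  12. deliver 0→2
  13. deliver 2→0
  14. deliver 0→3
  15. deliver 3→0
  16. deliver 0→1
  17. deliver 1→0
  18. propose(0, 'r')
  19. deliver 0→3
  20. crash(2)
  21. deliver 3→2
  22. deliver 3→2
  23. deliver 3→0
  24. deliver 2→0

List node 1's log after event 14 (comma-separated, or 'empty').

[1] propose(0,'z') → N0(coor t1 [-])
[2] deliver 0→3 → N3(part t1 [-])
[3] deliver 3→0 → ∅
[4] deliver 0→1 → N1(part t1 [-])
[5] deliver 1→0 → ∅
[6] deliver 0→2 → N2(part t1 [-])
[7] deliver 2→0 → N0(coor t1 [z])
[8] deliver 0→2 → N2(part t1 [z])
[9] deliver 0→1 → N1(part t1 [z])
[10] deliver 0→3 → N3(part t1 [z])
[11] timeout(0) → N0(coor t2 [z])
[12] deliver 0→2 → N2(part t2 [z])
[13] deliver 2→0 → ∅
[14] deliver 0→3 → N3(part t2 [z])

z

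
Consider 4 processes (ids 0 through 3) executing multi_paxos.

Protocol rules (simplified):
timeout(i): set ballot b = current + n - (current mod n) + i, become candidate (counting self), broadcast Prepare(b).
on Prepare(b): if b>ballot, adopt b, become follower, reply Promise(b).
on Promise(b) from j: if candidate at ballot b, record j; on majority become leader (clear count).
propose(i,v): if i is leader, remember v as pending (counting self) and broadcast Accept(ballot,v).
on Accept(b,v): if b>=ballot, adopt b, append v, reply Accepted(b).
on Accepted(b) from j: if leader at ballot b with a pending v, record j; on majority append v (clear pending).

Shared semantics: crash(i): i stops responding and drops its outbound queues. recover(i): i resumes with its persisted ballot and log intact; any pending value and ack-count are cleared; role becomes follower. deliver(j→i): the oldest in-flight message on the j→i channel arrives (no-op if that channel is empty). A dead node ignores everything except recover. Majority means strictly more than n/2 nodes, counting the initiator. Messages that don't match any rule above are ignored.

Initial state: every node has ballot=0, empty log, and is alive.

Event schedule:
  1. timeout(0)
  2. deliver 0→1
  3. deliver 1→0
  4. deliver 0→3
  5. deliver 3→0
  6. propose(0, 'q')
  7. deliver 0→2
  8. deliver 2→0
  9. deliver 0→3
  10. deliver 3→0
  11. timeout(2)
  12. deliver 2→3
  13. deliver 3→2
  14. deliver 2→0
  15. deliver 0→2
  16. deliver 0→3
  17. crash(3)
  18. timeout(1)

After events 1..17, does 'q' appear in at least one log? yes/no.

yes

[1] timeout(0) → N0(cand b4 [-])
[2] deliver 0→1 → N1(foll b4 [-])
[3] deliver 1→0 → ∅
[4] deliver 0→3 → N3(foll b4 [-])
[5] deliver 3→0 → N0(lead b4 [-])
[6] propose(0,'q') → ∅
[7] deliver 0→2 → N2(foll b4 [-])
[8] deliver 2→0 → ∅
[9] deliver 0→3 → N3(foll b4 [q])
[10] deliver 3→0 → ∅
[11] timeout(2) → N2(cand b10 [-])
[12] deliver 2→3 → N3(foll b10 [q])
[13] deliver 3→2 → ∅
[14] deliver 2→0 → N0(foll b10 [-])
[15] deliver 0→2 → ∅
[16] deliver 0→3 → ∅
[17] crash(3) → N3(✗foll b10 [q])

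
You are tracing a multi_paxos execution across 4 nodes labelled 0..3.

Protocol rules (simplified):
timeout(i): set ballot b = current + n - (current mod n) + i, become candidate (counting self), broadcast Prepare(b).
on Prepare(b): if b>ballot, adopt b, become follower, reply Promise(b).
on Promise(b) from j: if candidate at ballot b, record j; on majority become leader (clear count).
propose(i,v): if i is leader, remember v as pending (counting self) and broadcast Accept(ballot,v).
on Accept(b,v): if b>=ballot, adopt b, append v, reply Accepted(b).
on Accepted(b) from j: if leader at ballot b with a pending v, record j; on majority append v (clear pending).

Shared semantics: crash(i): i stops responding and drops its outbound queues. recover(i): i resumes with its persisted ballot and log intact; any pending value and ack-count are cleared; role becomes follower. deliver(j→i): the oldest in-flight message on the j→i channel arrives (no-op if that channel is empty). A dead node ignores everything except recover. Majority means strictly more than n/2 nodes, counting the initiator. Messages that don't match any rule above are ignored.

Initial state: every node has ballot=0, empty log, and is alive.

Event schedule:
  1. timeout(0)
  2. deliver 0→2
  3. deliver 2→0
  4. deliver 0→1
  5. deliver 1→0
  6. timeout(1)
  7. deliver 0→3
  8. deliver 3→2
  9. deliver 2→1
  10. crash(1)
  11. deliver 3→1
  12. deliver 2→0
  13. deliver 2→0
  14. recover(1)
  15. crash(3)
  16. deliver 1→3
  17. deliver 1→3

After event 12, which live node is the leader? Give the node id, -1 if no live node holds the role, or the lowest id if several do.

0

after 1 — timeout(0): n0:cand/b4/[-]
after 2 — deliver 0→2: n2:foll/b4/[-]
after 3 — deliver 2→0: ·
after 4 — deliver 0→1: n1:foll/b4/[-]
after 5 — deliver 1→0: n0:lead/b4/[-]
after 6 — timeout(1): n1:cand/b9/[-]
after 7 — deliver 0→3: n3:foll/b4/[-]
after 8 — deliver 3→2: ·
after 9 — deliver 2→1: ·
after 10 — crash(1): n1:✗cand/b9/[-]
after 11 — deliver 3→1: ·
after 12 — deliver 2→0: ·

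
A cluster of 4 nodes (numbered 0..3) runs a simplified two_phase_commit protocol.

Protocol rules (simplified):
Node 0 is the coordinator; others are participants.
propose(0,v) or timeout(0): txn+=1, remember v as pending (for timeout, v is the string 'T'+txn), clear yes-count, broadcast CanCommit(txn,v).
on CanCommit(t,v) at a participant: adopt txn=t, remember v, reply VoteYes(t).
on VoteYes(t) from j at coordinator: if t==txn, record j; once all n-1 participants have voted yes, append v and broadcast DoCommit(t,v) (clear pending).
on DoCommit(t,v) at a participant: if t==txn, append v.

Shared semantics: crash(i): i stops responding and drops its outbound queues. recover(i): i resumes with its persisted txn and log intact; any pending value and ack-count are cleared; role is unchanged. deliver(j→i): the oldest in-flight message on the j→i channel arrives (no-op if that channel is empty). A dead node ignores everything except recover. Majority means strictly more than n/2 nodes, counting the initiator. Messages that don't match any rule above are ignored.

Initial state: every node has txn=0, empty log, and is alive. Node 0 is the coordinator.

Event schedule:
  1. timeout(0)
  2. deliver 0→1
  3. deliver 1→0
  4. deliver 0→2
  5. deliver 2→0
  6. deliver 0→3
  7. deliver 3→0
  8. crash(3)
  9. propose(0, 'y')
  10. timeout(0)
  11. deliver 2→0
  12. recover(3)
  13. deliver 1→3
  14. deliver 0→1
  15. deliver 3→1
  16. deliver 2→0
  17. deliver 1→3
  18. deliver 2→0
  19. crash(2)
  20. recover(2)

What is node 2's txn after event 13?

1. timeout(0):  <0:coor t1 ->
2. deliver 0→1:  <1:part t1 ->
3. deliver 1→0:  nop
4. deliver 0→2:  <2:part t1 ->
5. deliver 2→0:  nop
6. deliver 0→3:  <3:part t1 ->
7. deliver 3→0:  <0:coor t1 T1>
8. crash(3):  <3:✗part t1 ->
9. propose(0,'y'):  <0:coor t2 T1>
10. timeout(0):  <0:coor t3 T1>
11. deliver 2→0:  nop
12. recover(3):  <3:part t1 ->
13. deliver 1→3:  nop

1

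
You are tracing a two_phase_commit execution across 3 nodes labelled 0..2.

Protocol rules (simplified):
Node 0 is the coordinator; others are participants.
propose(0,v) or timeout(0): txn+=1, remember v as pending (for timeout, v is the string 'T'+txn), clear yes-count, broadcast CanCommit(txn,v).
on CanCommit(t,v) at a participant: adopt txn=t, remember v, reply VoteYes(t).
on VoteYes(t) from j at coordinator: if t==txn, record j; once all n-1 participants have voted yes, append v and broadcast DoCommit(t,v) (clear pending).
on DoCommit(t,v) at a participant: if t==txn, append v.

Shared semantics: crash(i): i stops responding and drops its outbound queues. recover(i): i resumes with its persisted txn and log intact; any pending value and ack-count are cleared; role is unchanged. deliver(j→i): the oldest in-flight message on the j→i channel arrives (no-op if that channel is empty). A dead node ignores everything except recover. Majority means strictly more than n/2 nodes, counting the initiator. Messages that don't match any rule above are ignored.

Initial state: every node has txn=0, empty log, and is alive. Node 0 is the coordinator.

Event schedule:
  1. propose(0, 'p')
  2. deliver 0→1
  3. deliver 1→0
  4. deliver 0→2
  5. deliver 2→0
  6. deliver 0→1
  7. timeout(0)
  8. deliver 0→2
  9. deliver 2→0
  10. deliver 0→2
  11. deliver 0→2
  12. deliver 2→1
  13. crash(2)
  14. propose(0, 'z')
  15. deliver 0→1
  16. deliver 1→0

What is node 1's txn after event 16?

2

1. propose(0,'p'):  <0:coor t1 ->
2. deliver 0→1:  <1:part t1 ->
3. deliver 1→0:  nop
4. deliver 0→2:  <2:part t1 ->
5. deliver 2→0:  <0:coor t1 p>
6. deliver 0→1:  <1:part t1 p>
7. timeout(0):  <0:coor t2 p>
8. deliver 0→2:  <2:part t1 p>
9. deliver 2→0:  nop
10. deliver 0→2:  <2:part t2 p>
11. deliver 0→2:  nop
12. deliver 2→1:  nop
13. crash(2):  <2:✗part t2 p>
14. propose(0,'z'):  <0:coor t3 p>
15. deliver 0→1:  <1:part t2 p>
16. deliver 1→0:  nop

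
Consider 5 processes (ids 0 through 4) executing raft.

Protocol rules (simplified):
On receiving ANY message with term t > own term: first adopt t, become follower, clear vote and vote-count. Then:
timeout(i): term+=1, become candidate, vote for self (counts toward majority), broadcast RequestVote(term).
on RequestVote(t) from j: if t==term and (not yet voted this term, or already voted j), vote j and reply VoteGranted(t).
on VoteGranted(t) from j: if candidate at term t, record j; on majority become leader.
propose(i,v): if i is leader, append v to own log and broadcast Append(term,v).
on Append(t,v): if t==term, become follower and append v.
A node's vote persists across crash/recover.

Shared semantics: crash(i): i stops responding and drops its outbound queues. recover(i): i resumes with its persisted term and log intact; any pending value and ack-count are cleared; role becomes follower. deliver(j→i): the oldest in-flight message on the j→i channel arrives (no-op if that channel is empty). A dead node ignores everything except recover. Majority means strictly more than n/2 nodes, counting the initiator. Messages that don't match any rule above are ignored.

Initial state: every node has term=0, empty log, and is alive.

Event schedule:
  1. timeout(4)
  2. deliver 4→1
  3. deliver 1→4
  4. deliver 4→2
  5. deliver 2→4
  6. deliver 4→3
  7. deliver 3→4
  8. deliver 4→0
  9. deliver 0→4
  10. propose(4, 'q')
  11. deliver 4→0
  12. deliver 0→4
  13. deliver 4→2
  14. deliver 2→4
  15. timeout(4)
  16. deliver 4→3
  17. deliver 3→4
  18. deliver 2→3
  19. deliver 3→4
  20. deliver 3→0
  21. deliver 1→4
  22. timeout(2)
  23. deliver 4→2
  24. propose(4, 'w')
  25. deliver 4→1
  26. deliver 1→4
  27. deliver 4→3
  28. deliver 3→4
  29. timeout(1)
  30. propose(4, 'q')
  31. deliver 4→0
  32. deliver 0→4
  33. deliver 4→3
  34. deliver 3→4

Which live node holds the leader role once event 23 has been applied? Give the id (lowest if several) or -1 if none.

1. timeout(4):  <4:cand t1 ->
2. deliver 4→1:  <1:foll t1 ->
3. deliver 1→4:  nop
4. deliver 4→2:  <2:foll t1 ->
5. deliver 2→4:  <4:lead t1 ->
6. deliver 4→3:  <3:foll t1 ->
7. deliver 3→4:  nop
8. deliver 4→0:  <0:foll t1 ->
9. deliver 0→4:  nop
10. propose(4,'q'):  <4:lead t1 q>
11. deliver 4→0:  <0:foll t1 q>
12. deliver 0→4:  nop
13. deliver 4→2:  <2:foll t1 q>
14. deliver 2→4:  nop
15. timeout(4):  <4:cand t2 q>
16. deliver 4→3:  <3:foll t1 q>
17. deliver 3→4:  nop
18. deliver 2→3:  nop
19. deliver 3→4:  nop
20. deliver 3→0:  nop
21. deliver 1→4:  nop
22. timeout(2):  <2:cand t2 q>
23. deliver 4→2:  nop

-1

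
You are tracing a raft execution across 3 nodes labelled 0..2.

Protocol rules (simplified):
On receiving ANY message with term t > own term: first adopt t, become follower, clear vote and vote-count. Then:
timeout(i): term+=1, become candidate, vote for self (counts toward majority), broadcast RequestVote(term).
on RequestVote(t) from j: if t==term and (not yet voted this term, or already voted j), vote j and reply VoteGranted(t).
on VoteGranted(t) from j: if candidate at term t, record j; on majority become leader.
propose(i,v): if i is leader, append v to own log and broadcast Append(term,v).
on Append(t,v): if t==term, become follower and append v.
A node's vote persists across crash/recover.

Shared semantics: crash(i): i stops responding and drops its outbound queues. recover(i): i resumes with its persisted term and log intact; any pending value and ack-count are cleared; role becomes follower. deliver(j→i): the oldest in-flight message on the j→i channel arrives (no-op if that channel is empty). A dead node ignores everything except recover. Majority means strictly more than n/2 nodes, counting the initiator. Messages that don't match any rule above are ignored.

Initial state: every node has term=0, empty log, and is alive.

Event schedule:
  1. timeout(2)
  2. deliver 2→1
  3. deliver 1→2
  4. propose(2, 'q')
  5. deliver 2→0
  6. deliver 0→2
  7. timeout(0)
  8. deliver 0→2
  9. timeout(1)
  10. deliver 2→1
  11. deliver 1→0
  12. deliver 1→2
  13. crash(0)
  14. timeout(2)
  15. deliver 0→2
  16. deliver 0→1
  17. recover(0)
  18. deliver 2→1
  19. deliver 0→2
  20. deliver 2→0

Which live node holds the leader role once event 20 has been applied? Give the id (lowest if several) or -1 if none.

after 1 — timeout(2): n2:cand/t1/[-]
after 2 — deliver 2→1: n1:foll/t1/[-]
after 3 — deliver 1→2: n2:lead/t1/[-]
after 4 — propose(2,'q'): n2:lead/t1/[q]
after 5 — deliver 2→0: n0:foll/t1/[-]
after 6 — deliver 0→2: ·
after 7 — timeout(0): n0:cand/t2/[-]
after 8 — deliver 0→2: n2:foll/t2/[q]
after 9 — timeout(1): n1:cand/t2/[-]
after 10 — deliver 2→1: ·
after 11 — deliver 1→0: ·
after 12 — deliver 1→2: ·
after 13 — crash(0): n0:✗cand/t2/[-]
after 14 — timeout(2): n2:cand/t3/[q]
after 15 — deliver 0→2: ·
after 16 — deliver 0→1: ·
after 17 — recover(0): n0:foll/t2/[-]
after 18 — deliver 2→1: n1:foll/t3/[-]
after 19 — deliver 0→2: ·
after 20 — deliver 2→0: ·

-1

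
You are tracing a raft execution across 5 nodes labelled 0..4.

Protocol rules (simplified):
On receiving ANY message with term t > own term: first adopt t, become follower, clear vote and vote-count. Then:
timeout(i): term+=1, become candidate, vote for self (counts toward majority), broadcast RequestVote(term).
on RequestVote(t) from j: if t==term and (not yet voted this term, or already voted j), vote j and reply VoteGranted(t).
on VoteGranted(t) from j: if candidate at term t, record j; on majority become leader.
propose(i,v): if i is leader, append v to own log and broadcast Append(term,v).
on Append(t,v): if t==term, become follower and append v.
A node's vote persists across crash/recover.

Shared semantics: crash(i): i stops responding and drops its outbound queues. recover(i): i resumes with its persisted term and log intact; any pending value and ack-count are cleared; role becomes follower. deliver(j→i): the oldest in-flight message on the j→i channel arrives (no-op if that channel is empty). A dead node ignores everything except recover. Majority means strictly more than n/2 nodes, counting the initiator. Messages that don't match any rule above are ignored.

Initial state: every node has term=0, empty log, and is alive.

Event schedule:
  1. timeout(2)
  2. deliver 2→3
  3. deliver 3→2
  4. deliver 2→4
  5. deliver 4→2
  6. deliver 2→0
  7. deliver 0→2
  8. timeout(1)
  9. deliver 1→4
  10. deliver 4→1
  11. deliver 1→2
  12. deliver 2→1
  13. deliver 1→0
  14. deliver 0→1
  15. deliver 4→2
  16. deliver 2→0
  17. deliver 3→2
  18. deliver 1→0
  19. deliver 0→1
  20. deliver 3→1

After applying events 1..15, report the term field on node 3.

1

step 1 timeout(2): 2={cand,t=1,log=-}
step 2 deliver 2→3: 3={foll,t=1,log=-}
step 3 deliver 3→2: —
step 4 deliver 2→4: 4={foll,t=1,log=-}
step 5 deliver 4→2: 2={lead,t=1,log=-}
step 6 deliver 2→0: 0={foll,t=1,log=-}
step 7 deliver 0→2: —
step 8 timeout(1): 1={cand,t=1,log=-}
step 9 deliver 1→4: —
step 10 deliver 4→1: —
step 11 deliver 1→2: —
step 12 deliver 2→1: —
step 13 deliver 1→0: —
step 14 deliver 0→1: —
step 15 deliver 4→2: —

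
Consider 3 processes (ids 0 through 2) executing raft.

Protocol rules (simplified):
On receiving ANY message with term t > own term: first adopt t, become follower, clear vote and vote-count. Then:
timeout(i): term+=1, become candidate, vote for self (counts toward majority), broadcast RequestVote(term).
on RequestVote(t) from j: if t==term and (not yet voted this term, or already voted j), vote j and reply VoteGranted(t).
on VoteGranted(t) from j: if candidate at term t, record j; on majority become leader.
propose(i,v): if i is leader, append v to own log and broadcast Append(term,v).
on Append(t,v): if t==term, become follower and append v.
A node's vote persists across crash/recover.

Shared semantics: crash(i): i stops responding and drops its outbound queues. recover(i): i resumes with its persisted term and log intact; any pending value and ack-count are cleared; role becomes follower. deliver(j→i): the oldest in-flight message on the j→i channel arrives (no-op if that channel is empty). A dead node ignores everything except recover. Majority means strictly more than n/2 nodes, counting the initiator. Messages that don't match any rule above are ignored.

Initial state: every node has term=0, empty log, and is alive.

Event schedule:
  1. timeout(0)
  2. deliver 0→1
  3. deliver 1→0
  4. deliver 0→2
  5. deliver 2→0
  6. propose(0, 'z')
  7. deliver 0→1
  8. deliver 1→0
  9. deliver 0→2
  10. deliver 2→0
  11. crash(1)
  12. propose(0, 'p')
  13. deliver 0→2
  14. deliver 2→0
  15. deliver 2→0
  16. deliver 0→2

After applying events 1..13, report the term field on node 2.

1

1. timeout(0):  <0:cand t1 ->
2. deliver 0→1:  <1:foll t1 ->
3. deliver 1→0:  <0:lead t1 ->
4. deliver 0→2:  <2:foll t1 ->
5. deliver 2→0:  nop
6. propose(0,'z'):  <0:lead t1 z>
7. deliver 0→1:  <1:foll t1 z>
8. deliver 1→0:  nop
9. deliver 0→2:  <2:foll t1 z>
10. deliver 2→0:  nop
11. crash(1):  <1:✗foll t1 z>
12. propose(0,'p'):  <0:lead t1 z,p>
13. deliver 0→2:  <2:foll t1 z,p>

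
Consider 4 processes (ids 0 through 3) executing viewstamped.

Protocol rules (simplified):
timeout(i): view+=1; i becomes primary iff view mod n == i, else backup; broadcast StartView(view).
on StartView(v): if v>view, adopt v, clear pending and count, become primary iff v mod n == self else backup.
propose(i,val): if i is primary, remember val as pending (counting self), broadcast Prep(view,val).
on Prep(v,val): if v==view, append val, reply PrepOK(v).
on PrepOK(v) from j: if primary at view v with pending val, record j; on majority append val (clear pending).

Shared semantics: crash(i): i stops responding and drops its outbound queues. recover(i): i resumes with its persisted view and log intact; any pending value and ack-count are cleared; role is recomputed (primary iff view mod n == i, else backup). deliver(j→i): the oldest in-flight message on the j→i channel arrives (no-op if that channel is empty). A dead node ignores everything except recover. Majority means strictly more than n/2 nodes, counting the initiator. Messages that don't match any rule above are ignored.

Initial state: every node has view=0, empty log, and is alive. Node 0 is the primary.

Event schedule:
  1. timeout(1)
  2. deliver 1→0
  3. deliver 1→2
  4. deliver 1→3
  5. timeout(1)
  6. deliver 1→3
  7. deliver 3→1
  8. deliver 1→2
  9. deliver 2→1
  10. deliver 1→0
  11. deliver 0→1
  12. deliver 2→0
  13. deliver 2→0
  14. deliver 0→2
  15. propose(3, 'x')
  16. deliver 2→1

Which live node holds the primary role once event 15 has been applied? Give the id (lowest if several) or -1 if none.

2

step 1 timeout(1): 1={prim,v=1,log=-}
step 2 deliver 1→0: 0={back,v=1,log=-}
step 3 deliver 1→2: 2={back,v=1,log=-}
step 4 deliver 1→3: 3={back,v=1,log=-}
step 5 timeout(1): 1={back,v=2,log=-}
step 6 deliver 1→3: 3={back,v=2,log=-}
step 7 deliver 3→1: —
step 8 deliver 1→2: 2={prim,v=2,log=-}
step 9 deliver 2→1: —
step 10 deliver 1→0: 0={back,v=2,log=-}
step 11 deliver 0→1: —
step 12 deliver 2→0: —
step 13 deliver 2→0: —
step 14 deliver 0→2: —
step 15 propose(3,'x'): —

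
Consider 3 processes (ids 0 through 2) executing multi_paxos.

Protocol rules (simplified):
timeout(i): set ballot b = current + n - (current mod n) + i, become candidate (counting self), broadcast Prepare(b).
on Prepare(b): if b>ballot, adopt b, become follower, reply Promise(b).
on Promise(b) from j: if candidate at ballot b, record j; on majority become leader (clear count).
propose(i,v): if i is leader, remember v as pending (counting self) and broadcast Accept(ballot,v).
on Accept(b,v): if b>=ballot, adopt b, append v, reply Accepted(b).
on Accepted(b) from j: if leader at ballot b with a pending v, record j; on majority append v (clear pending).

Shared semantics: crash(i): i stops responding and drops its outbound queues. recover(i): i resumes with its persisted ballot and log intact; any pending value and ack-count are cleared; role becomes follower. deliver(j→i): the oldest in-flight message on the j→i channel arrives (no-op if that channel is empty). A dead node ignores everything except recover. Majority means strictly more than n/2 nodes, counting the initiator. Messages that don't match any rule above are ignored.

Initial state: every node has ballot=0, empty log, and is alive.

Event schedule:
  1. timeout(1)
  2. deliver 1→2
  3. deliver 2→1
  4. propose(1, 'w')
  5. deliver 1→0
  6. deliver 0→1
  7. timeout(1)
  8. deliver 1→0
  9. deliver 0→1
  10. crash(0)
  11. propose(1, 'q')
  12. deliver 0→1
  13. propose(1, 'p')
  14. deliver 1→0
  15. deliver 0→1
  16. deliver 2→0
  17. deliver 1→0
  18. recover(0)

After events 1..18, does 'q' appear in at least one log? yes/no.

step 1 timeout(1): 1={cand,b=4,log=-}
step 2 deliver 1→2: 2={foll,b=4,log=-}
step 3 deliver 2→1: 1={lead,b=4,log=-}
step 4 propose(1,'w'): —
step 5 deliver 1→0: 0={foll,b=4,log=-}
step 6 deliver 0→1: —
step 7 timeout(1): 1={cand,b=7,log=-}
step 8 deliver 1→0: 0={foll,b=4,log=w}
step 9 deliver 0→1: —
step 10 crash(0): 0={✗foll,b=4,log=w}
step 11 propose(1,'q'): —
step 12 deliver 0→1: —
step 13 propose(1,'p'): —
step 14 deliver 1→0: —
step 15 deliver 0→1: —
step 16 deliver 2→0: —
step 17 deliver 1→0: —
step 18 recover(0): 0={foll,b=4,log=w}

no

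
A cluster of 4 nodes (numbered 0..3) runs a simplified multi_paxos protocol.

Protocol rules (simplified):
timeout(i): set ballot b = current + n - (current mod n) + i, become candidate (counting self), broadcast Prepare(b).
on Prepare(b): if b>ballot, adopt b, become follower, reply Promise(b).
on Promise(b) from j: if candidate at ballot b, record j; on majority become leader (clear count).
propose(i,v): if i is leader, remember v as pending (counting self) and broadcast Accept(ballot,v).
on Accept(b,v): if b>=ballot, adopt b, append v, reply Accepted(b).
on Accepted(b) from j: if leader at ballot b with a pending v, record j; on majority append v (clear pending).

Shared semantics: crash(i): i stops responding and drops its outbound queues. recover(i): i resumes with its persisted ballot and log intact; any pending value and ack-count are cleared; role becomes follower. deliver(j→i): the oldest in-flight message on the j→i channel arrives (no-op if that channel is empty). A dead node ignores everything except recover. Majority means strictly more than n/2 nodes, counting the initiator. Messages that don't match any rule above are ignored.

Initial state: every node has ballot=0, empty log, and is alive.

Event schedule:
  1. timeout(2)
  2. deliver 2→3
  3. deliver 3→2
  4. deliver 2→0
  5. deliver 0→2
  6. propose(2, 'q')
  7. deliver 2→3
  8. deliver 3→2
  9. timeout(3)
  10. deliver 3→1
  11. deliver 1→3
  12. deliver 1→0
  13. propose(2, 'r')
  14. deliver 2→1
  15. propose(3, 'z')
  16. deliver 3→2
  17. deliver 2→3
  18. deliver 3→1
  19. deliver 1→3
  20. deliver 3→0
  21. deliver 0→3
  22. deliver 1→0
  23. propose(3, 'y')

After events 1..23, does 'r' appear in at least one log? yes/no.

step 1 timeout(2): 2={cand,b=6,log=-}
step 2 deliver 2→3: 3={foll,b=6,log=-}
step 3 deliver 3→2: —
step 4 deliver 2→0: 0={foll,b=6,log=-}
step 5 deliver 0→2: 2={lead,b=6,log=-}
step 6 propose(2,'q'): —
step 7 deliver 2→3: 3={foll,b=6,log=q}
step 8 deliver 3→2: —
step 9 timeout(3): 3={cand,b=11,log=q}
step 10 deliver 3→1: 1={foll,b=11,log=-}
step 11 deliver 1→3: —
step 12 deliver 1→0: —
step 13 propose(2,'r'): —
step 14 deliver 2→1: —
step 15 propose(3,'z'): —
step 16 deliver 3→2: 2={foll,b=11,log=-}
step 17 deliver 2→3: —
step 18 deliver 3→1: —
step 19 deliver 1→3: —
step 20 deliver 3→0: 0={foll,b=11,log=-}
step 21 deliver 0→3: 3={lead,b=11,log=q}
step 22 deliver 1→0: —
step 23 propose(3,'y'): —

no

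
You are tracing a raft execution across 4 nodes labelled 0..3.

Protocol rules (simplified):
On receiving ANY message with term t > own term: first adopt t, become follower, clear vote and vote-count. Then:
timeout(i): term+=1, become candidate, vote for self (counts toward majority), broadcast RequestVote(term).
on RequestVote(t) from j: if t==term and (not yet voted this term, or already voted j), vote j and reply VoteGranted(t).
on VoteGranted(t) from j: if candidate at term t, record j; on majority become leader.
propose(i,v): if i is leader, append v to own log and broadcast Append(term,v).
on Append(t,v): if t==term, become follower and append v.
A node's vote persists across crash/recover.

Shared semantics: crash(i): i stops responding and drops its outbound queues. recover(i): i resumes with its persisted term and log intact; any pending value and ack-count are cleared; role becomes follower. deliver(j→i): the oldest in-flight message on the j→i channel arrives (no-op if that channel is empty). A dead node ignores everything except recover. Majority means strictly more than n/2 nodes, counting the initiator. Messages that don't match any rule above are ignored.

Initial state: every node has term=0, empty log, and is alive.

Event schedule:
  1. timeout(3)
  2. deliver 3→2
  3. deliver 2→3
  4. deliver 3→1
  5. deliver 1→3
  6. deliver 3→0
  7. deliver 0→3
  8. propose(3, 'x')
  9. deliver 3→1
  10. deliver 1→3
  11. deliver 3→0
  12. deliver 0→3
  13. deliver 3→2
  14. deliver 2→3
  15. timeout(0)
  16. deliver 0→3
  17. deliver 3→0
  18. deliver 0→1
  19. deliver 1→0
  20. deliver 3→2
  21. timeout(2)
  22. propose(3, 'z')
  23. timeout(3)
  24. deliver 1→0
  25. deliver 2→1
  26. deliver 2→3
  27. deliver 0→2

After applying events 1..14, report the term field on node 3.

1

1. timeout(3):  <3:cand t1 ->
2. deliver 3→2:  <2:foll t1 ->
3. deliver 2→3:  nop
4. deliver 3→1:  <1:foll t1 ->
5. deliver 1→3:  <3:lead t1 ->
6. deliver 3→0:  <0:foll t1 ->
7. deliver 0→3:  nop
8. propose(3,'x'):  <3:lead t1 x>
9. deliver 3→1:  <1:foll t1 x>
10. deliver 1→3:  nop
11. deliver 3→0:  <0:foll t1 x>
12. deliver 0→3:  nop
13. deliver 3→2:  <2:foll t1 x>
14. deliver 2→3:  nop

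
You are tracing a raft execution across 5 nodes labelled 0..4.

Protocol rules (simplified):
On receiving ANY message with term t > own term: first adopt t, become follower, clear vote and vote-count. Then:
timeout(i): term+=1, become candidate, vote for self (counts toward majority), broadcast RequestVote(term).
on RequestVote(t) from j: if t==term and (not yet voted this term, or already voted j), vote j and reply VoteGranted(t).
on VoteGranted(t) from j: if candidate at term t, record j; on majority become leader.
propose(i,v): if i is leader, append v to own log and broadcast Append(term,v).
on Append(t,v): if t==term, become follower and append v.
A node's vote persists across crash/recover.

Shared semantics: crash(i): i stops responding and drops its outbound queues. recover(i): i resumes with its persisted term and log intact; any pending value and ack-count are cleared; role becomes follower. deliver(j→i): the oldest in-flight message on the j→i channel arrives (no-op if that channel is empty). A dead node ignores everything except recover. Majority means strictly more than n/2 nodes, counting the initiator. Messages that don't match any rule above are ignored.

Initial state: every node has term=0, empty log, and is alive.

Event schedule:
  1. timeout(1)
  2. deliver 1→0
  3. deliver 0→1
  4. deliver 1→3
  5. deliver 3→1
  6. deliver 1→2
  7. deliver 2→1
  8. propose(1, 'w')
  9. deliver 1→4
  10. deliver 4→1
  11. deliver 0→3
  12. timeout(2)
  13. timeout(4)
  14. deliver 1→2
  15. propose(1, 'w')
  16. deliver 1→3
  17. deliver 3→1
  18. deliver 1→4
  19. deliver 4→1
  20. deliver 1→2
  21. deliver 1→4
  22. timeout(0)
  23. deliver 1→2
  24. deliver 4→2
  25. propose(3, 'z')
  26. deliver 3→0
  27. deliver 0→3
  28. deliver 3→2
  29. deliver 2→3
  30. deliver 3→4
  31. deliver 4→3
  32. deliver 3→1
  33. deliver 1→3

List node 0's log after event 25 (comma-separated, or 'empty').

empty

[1] timeout(1) → N1(cand t1 [-])
[2] deliver 1→0 → N0(foll t1 [-])
[3] deliver 0→1 → ∅
[4] deliver 1→3 → N3(foll t1 [-])
[5] deliver 3→1 → N1(lead t1 [-])
[6] deliver 1→2 → N2(foll t1 [-])
[7] deliver 2→1 → ∅
[8] propose(1,'w') → N1(lead t1 [w])
[9] deliver 1→4 → N4(foll t1 [-])
[10] deliver 4→1 → ∅
[11] deliver 0→3 → ∅
[12] timeout(2) → N2(cand t2 [-])
[13] timeout(4) → N4(cand t2 [-])
[14] deliver 1→2 → ∅
[15] propose(1,'w') → N1(lead t1 [w,w])
[16] deliver 1→3 → N3(foll t1 [w])
[17] deliver 3→1 → ∅
[18] deliver 1→4 → ∅
[19] deliver 4→1 → N1(foll t2 [w,w])
[20] deliver 1→2 → ∅
[21] deliver 1→4 → ∅
[22] timeout(0) → N0(cand t2 [-])
[23] deliver 1→2 → ∅
[24] deliver 4→2 → ∅
[25] propose(3,'z') → ∅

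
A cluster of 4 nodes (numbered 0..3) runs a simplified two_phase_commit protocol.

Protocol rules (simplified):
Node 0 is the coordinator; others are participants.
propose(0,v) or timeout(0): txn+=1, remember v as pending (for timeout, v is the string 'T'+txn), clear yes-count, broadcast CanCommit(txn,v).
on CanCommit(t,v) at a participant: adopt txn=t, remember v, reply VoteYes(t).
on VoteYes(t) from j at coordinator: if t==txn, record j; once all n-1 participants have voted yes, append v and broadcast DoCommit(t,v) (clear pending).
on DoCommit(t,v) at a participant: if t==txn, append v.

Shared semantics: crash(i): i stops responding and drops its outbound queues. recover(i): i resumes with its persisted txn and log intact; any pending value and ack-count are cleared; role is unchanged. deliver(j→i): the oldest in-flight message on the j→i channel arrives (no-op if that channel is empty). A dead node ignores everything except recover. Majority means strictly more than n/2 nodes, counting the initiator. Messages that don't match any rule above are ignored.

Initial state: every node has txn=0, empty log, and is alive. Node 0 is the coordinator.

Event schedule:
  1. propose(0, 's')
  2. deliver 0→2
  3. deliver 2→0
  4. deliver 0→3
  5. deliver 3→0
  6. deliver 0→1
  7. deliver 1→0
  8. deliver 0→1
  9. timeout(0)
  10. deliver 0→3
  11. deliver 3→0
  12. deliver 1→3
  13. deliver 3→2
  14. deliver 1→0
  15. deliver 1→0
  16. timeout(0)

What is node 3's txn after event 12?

1

step 1 propose(0,'s'): 0={coor,t=1,log=-}
step 2 deliver 0→2: 2={part,t=1,log=-}
step 3 deliver 2→0: —
step 4 deliver 0→3: 3={part,t=1,log=-}
step 5 deliver 3→0: —
step 6 deliver 0→1: 1={part,t=1,log=-}
step 7 deliver 1→0: 0={coor,t=1,log=s}
step 8 deliver 0→1: 1={part,t=1,log=s}
step 9 timeout(0): 0={coor,t=2,log=s}
step 10 deliver 0→3: 3={part,t=1,log=s}
step 11 deliver 3→0: —
step 12 deliver 1→3: —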